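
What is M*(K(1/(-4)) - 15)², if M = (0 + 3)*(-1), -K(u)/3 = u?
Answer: -9747/16 ≈ -609.19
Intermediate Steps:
K(u) = -3*u
M = -3 (M = 3*(-1) = -3)
M*(K(1/(-4)) - 15)² = -3*(-3/(-4) - 15)² = -3*(-3*(-¼) - 15)² = -3*(¾ - 15)² = -3*(-57/4)² = -3*3249/16 = -9747/16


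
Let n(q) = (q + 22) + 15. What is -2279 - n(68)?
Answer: -2384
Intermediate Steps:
n(q) = 37 + q (n(q) = (22 + q) + 15 = 37 + q)
-2279 - n(68) = -2279 - (37 + 68) = -2279 - 1*105 = -2279 - 105 = -2384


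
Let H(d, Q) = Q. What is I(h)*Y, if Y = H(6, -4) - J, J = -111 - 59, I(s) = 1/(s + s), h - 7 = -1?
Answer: 83/6 ≈ 13.833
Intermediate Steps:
h = 6 (h = 7 - 1 = 6)
I(s) = 1/(2*s)
J = -170
Y = 166 (Y = -4 - 1*(-170) = -4 + 170 = 166)
I(h)*Y = ((1/2)/6)*166 = ((1/2)*(1/6))*166 = (1/12)*166 = 83/6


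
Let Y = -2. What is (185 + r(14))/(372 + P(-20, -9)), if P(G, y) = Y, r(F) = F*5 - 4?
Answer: 251/370 ≈ 0.67838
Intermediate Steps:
r(F) = -4 + 5*F (r(F) = 5*F - 4 = -4 + 5*F)
P(G, y) = -2
(185 + r(14))/(372 + P(-20, -9)) = (185 + (-4 + 5*14))/(372 - 2) = (185 + (-4 + 70))/370 = (185 + 66)*(1/370) = 251*(1/370) = 251/370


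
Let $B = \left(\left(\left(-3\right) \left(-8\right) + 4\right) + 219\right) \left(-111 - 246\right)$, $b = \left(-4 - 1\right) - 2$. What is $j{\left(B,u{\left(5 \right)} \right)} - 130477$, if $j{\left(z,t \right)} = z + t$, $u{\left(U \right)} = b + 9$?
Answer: $-218654$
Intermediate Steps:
$b = -7$ ($b = -5 - 2 = -7$)
$B = -88179$ ($B = \left(\left(24 + 4\right) + 219\right) \left(-357\right) = \left(28 + 219\right) \left(-357\right) = 247 \left(-357\right) = -88179$)
$u{\left(U \right)} = 2$ ($u{\left(U \right)} = -7 + 9 = 2$)
$j{\left(z,t \right)} = t + z$
$j{\left(B,u{\left(5 \right)} \right)} - 130477 = \left(2 - 88179\right) - 130477 = -88177 - 130477 = -218654$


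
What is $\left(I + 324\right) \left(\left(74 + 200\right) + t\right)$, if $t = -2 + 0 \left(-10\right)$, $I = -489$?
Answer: $-44880$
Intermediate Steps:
$t = -2$ ($t = -2 + 0 = -2$)
$\left(I + 324\right) \left(\left(74 + 200\right) + t\right) = \left(-489 + 324\right) \left(\left(74 + 200\right) - 2\right) = - 165 \left(274 - 2\right) = \left(-165\right) 272 = -44880$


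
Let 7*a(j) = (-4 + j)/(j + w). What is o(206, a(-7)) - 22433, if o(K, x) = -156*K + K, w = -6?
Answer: -54363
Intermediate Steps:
a(j) = (-4 + j)/(7*(-6 + j)) (a(j) = ((-4 + j)/(j - 6))/7 = ((-4 + j)/(-6 + j))/7 = (-4 + j)/(7*(-6 + j)))
o(K, x) = -155*K
o(206, a(-7)) - 22433 = -155*206 - 22433 = -31930 - 22433 = -54363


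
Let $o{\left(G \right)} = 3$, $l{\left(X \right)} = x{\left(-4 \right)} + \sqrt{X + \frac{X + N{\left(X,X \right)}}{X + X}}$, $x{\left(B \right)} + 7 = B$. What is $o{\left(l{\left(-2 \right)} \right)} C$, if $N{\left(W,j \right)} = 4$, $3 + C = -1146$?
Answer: $-3447$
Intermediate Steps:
$C = -1149$ ($C = -3 - 1146 = -1149$)
$x{\left(B \right)} = -7 + B$
$l{\left(X \right)} = -11 + \sqrt{X + \frac{4 + X}{2 X}}$ ($l{\left(X \right)} = \left(-7 - 4\right) + \sqrt{X + \frac{X + 4}{X + X}} = -11 + \sqrt{X + \frac{4 + X}{2 X}}$)
$o{\left(l{\left(-2 \right)} \right)} C = 3 \left(-1149\right) = -3447$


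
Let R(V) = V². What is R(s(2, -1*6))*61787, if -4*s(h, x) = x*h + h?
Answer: 1544675/4 ≈ 3.8617e+5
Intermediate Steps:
s(h, x) = -h/4 - h*x/4 (s(h, x) = -(x*h + h)/4 = -(h*x + h)/4 = -(h + h*x)/4 = -h/4 - h*x/4)
R(s(2, -1*6))*61787 = (-¼*2*(1 - 1*6))²*61787 = (-¼*2*(1 - 6))²*61787 = (-¼*2*(-5))²*61787 = (5/2)²*61787 = (25/4)*61787 = 1544675/4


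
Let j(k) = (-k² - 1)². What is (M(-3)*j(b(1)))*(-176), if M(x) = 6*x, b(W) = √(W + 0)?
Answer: 12672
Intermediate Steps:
b(W) = √W
j(k) = (-1 - k²)²
(M(-3)*j(b(1)))*(-176) = ((6*(-3))*(1 + (√1)²)²)*(-176) = -18*(1 + 1²)²*(-176) = -18*(1 + 1)²*(-176) = -18*2²*(-176) = -18*4*(-176) = -72*(-176) = 12672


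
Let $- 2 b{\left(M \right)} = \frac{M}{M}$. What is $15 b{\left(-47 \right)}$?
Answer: $- \frac{15}{2} \approx -7.5$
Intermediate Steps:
$b{\left(M \right)} = - \frac{1}{2}$ ($b{\left(M \right)} = - \frac{M \frac{1}{M}}{2} = \left(- \frac{1}{2}\right) 1 = - \frac{1}{2}$)
$15 b{\left(-47 \right)} = 15 \left(- \frac{1}{2}\right) = - \frac{15}{2}$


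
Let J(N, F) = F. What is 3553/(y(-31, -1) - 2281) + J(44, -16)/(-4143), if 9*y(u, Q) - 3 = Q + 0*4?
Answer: -132152279/85043361 ≈ -1.5539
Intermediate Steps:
y(u, Q) = ⅓ + Q/9 (y(u, Q) = ⅓ + (Q + 0*4)/9 = ⅓ + (Q + 0)/9 = ⅓ + Q/9)
3553/(y(-31, -1) - 2281) + J(44, -16)/(-4143) = 3553/((⅓ + (⅑)*(-1)) - 2281) - 16/(-4143) = 3553/((⅓ - ⅑) - 2281) - 16*(-1/4143) = 3553/(2/9 - 2281) + 16/4143 = 3553/(-20527/9) + 16/4143 = 3553*(-9/20527) + 16/4143 = -31977/20527 + 16/4143 = -132152279/85043361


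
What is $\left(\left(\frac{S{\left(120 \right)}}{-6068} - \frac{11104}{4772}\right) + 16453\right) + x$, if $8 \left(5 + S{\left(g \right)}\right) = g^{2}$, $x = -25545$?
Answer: $- \frac{65837101611}{7239124} \approx -9094.6$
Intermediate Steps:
$S{\left(g \right)} = -5 + \frac{g^{2}}{8}$
$\left(\left(\frac{S{\left(120 \right)}}{-6068} - \frac{11104}{4772}\right) + 16453\right) + x = \left(\left(\frac{-5 + \frac{120^{2}}{8}}{-6068} - \frac{11104}{4772}\right) + 16453\right) - 25545 = \left(\left(\left(-5 + \frac{1}{8} \cdot 14400\right) \left(- \frac{1}{6068}\right) - \frac{2776}{1193}\right) + 16453\right) - 25545 = \left(\left(\left(-5 + 1800\right) \left(- \frac{1}{6068}\right) - \frac{2776}{1193}\right) + 16453\right) - 25545 = \left(\left(1795 \left(- \frac{1}{6068}\right) - \frac{2776}{1193}\right) + 16453\right) - 25545 = \left(\left(- \frac{1795}{6068} - \frac{2776}{1193}\right) + 16453\right) - 25545 = \left(- \frac{18986203}{7239124} + 16453\right) - 25545 = \frac{119086320969}{7239124} - 25545 = - \frac{65837101611}{7239124}$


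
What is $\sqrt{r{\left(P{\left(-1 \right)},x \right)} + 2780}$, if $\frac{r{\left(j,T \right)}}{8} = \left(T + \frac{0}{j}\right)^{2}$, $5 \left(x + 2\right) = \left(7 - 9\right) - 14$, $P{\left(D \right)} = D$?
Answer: $\frac{2 \sqrt{18727}}{5} \approx 54.739$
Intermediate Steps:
$x = - \frac{26}{5}$ ($x = -2 + \frac{\left(7 - 9\right) - 14}{5} = -2 + \frac{-2 - 14}{5} = -2 + \frac{1}{5} \left(-16\right) = -2 - \frac{16}{5} = - \frac{26}{5} \approx -5.2$)
$r{\left(j,T \right)} = 8 T^{2}$ ($r{\left(j,T \right)} = 8 \left(T + \frac{0}{j}\right)^{2} = 8 \left(T + 0\right)^{2} = 8 T^{2}$)
$\sqrt{r{\left(P{\left(-1 \right)},x \right)} + 2780} = \sqrt{8 \left(- \frac{26}{5}\right)^{2} + 2780} = \sqrt{8 \cdot \frac{676}{25} + 2780} = \sqrt{\frac{5408}{25} + 2780} = \sqrt{\frac{74908}{25}} = \frac{2 \sqrt{18727}}{5}$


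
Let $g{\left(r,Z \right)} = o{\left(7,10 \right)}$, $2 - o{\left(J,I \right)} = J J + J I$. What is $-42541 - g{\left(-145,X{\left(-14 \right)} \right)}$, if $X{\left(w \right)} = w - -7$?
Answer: $-42424$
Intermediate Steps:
$X{\left(w \right)} = 7 + w$ ($X{\left(w \right)} = w + 7 = 7 + w$)
$o{\left(J,I \right)} = 2 - J^{2} - I J$ ($o{\left(J,I \right)} = 2 - \left(J J + J I\right) = 2 - \left(J^{2} + I J\right) = 2 - J^{2} - I J$)
$g{\left(r,Z \right)} = -117$ ($g{\left(r,Z \right)} = 2 - 7^{2} - 10 \cdot 7 = 2 - 49 - 70 = -117$)
$-42541 - g{\left(-145,X{\left(-14 \right)} \right)} = -42541 - -117 = -42541 + 117 = -42424$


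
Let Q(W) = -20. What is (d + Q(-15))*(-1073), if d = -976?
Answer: 1068708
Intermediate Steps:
(d + Q(-15))*(-1073) = (-976 - 20)*(-1073) = -996*(-1073) = 1068708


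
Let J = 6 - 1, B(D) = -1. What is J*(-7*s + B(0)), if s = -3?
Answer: 100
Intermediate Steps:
J = 5
J*(-7*s + B(0)) = 5*(-7*(-3) - 1) = 5*(21 - 1) = 5*20 = 100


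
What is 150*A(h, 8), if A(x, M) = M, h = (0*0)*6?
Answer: 1200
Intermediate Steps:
h = 0 (h = 0*6 = 0)
150*A(h, 8) = 150*8 = 1200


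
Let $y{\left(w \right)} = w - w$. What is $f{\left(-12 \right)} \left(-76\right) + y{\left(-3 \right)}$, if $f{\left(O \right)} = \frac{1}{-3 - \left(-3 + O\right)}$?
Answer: $- \frac{19}{3} \approx -6.3333$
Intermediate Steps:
$f{\left(O \right)} = - \frac{1}{O}$ ($f{\left(O \right)} = \frac{1}{\left(-1\right) O} = - \frac{1}{O}$)
$y{\left(w \right)} = 0$
$f{\left(-12 \right)} \left(-76\right) + y{\left(-3 \right)} = - \frac{1}{-12} \left(-76\right) + 0 = \left(-1\right) \left(- \frac{1}{12}\right) \left(-76\right) + 0 = \frac{1}{12} \left(-76\right) + 0 = - \frac{19}{3} + 0 = - \frac{19}{3}$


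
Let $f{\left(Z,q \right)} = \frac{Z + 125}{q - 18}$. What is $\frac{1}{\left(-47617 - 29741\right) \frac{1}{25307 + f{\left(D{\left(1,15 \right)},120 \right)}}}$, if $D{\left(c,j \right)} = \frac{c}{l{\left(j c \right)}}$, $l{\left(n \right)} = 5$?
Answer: $- \frac{3226799}{9863145} \approx -0.32716$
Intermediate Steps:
$D{\left(c,j \right)} = \frac{c}{5}$
$f{\left(Z,q \right)} = \frac{125 + Z}{-18 + q}$
$\frac{1}{\left(-47617 - 29741\right) \frac{1}{25307 + f{\left(D{\left(1,15 \right)},120 \right)}}} = \frac{1}{\left(-47617 - 29741\right) \frac{1}{25307 + \frac{125 + \frac{1}{5} \cdot 1}{-18 + 120}}} = \frac{1}{\left(-77358\right) \frac{1}{25307 + \frac{125 + \frac{1}{5}}{102}}} = \frac{1}{\left(-77358\right) \frac{1}{25307 + \frac{1}{102} \cdot \frac{626}{5}}} = \frac{1}{\left(-77358\right) \frac{1}{25307 + \frac{313}{255}}} = \frac{1}{\left(-77358\right) \frac{1}{\frac{6453598}{255}}} = \frac{1}{\left(-77358\right) \frac{255}{6453598}} = \frac{1}{- \frac{9863145}{3226799}} = - \frac{3226799}{9863145}$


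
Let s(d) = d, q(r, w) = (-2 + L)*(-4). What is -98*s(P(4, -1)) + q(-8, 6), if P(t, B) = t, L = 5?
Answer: -404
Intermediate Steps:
q(r, w) = -12 (q(r, w) = (-2 + 5)*(-4) = 3*(-4) = -12)
-98*s(P(4, -1)) + q(-8, 6) = -98*4 - 12 = -392 - 12 = -404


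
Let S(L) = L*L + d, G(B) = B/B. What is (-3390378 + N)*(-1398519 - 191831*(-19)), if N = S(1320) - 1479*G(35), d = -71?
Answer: -3705285260560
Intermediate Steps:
G(B) = 1
S(L) = -71 + L² (S(L) = L*L - 71 = L² - 71 = -71 + L²)
N = 1740850 (N = (-71 + 1320²) - 1479*1 = (-71 + 1742400) - 1479 = 1742329 - 1479 = 1740850)
(-3390378 + N)*(-1398519 - 191831*(-19)) = (-3390378 + 1740850)*(-1398519 - 191831*(-19)) = -1649528*(-1398519 + 3644789) = -1649528*2246270 = -3705285260560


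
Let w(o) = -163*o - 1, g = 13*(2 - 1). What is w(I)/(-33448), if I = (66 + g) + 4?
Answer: 6765/16724 ≈ 0.40451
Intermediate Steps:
g = 13 (g = 13*1 = 13)
I = 83 (I = (66 + 13) + 4 = 79 + 4 = 83)
w(o) = -1 - 163*o
w(I)/(-33448) = (-1 - 163*83)/(-33448) = (-1 - 13529)*(-1/33448) = -13530*(-1/33448) = 6765/16724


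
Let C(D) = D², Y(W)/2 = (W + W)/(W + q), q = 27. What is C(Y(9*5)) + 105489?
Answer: 421981/4 ≈ 1.0550e+5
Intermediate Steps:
Y(W) = 4*W/(27 + W) (Y(W) = 2*((W + W)/(W + 27)) = 2*((2*W)/(27 + W)) = 2*(2*W/(27 + W)) = 4*W/(27 + W))
C(Y(9*5)) + 105489 = (4*(9*5)/(27 + 9*5))² + 105489 = (4*45/(27 + 45))² + 105489 = (4*45/72)² + 105489 = (4*45*(1/72))² + 105489 = (5/2)² + 105489 = 25/4 + 105489 = 421981/4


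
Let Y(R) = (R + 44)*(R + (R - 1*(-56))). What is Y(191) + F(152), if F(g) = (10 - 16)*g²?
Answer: -35694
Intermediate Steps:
Y(R) = (44 + R)*(56 + 2*R) (Y(R) = (44 + R)*(R + (R + 56)) = (44 + R)*(R + (56 + R)) = (44 + R)*(56 + 2*R))
F(g) = -6*g²
Y(191) + F(152) = (2464 + 2*191² + 144*191) - 6*152² = (2464 + 2*36481 + 27504) - 6*23104 = (2464 + 72962 + 27504) - 138624 = 102930 - 138624 = -35694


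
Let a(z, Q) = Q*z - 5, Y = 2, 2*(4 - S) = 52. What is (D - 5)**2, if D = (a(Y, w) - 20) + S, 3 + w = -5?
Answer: 4624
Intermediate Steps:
w = -8 (w = -3 - 5 = -8)
S = -22 (S = 4 - 1/2*52 = 4 - 26 = -22)
a(z, Q) = -5 + Q*z
D = -63 (D = ((-5 - 8*2) - 20) - 22 = ((-5 - 16) - 20) - 22 = (-21 - 20) - 22 = -41 - 22 = -63)
(D - 5)**2 = (-63 - 5)**2 = (-68)**2 = 4624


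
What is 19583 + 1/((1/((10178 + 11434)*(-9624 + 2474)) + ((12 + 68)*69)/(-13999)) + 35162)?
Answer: 1489518625099070096983/76061820095790401 ≈ 19583.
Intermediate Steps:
19583 + 1/((1/((10178 + 11434)*(-9624 + 2474)) + ((12 + 68)*69)/(-13999)) + 35162) = 19583 + 1/((1/(21612*(-7150)) + (80*69)*(-1/13999)) + 35162) = 19583 + 1/(((1/21612)*(-1/7150) + 5520*(-1/13999)) + 35162) = 19583 + 1/((-1/154525800 - 5520/13999) + 35162) = 19583 + 1/(-852982429999/2163206674200 + 35162) = 19583 + 1/(76061820095790401/2163206674200) = 19583 + 2163206674200/76061820095790401 = 1489518625099070096983/76061820095790401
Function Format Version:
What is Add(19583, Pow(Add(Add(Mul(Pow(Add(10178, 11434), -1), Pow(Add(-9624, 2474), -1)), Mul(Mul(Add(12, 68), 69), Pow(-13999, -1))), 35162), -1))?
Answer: Rational(1489518625099070096983, 76061820095790401) ≈ 19583.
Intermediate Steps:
Add(19583, Pow(Add(Add(Mul(Pow(Add(10178, 11434), -1), Pow(Add(-9624, 2474), -1)), Mul(Mul(Add(12, 68), 69), Pow(-13999, -1))), 35162), -1)) = Add(19583, Pow(Add(Add(Mul(Pow(21612, -1), Pow(-7150, -1)), Mul(Mul(80, 69), Rational(-1, 13999))), 35162), -1)) = Add(19583, Pow(Add(Add(Mul(Rational(1, 21612), Rational(-1, 7150)), Mul(5520, Rational(-1, 13999))), 35162), -1)) = Add(19583, Pow(Add(Add(Rational(-1, 154525800), Rational(-5520, 13999)), 35162), -1)) = Add(19583, Pow(Add(Rational(-852982429999, 2163206674200), 35162), -1)) = Add(19583, Pow(Rational(76061820095790401, 2163206674200), -1)) = Add(19583, Rational(2163206674200, 76061820095790401)) = Rational(1489518625099070096983, 76061820095790401)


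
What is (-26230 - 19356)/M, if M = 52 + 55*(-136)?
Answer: 22793/3714 ≈ 6.1370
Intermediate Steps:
M = -7428 (M = 52 - 7480 = -7428)
(-26230 - 19356)/M = (-26230 - 19356)/(-7428) = -45586*(-1/7428) = 22793/3714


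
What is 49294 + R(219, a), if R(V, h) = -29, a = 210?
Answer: 49265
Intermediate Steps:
49294 + R(219, a) = 49294 - 29 = 49265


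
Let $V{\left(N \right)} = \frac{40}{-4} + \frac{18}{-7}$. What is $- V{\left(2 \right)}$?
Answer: $\frac{88}{7} \approx 12.571$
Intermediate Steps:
$V{\left(N \right)} = - \frac{88}{7}$ ($V{\left(N \right)} = 40 \left(- \frac{1}{4}\right) + 18 \left(- \frac{1}{7}\right) = -10 - \frac{18}{7} = - \frac{88}{7}$)
$- V{\left(2 \right)} = \left(-1\right) \left(- \frac{88}{7}\right) = \frac{88}{7}$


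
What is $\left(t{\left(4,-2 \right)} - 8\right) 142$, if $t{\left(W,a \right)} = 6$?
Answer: $-284$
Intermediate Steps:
$\left(t{\left(4,-2 \right)} - 8\right) 142 = \left(6 - 8\right) 142 = \left(-2\right) 142 = -284$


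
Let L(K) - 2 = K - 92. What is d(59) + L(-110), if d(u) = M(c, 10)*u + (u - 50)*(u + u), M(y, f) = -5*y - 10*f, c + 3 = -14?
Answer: -23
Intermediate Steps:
c = -17 (c = -3 - 14 = -17)
M(y, f) = -10*f - 5*y
L(K) = -90 + K (L(K) = 2 + (K - 92) = 2 + (-92 + K) = -90 + K)
d(u) = -15*u + 2*u*(-50 + u) (d(u) = (-10*10 - 5*(-17))*u + (u - 50)*(u + u) = (-100 + 85)*u + (-50 + u)*(2*u) = -15*u + 2*u*(-50 + u))
d(59) + L(-110) = 59*(-115 + 2*59) + (-90 - 110) = 59*(-115 + 118) - 200 = 59*3 - 200 = 177 - 200 = -23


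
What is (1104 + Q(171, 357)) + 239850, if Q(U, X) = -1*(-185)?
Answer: 241139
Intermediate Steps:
Q(U, X) = 185
(1104 + Q(171, 357)) + 239850 = (1104 + 185) + 239850 = 1289 + 239850 = 241139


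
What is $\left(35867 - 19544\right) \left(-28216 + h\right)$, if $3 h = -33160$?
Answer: $-640993328$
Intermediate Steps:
$h = - \frac{33160}{3}$ ($h = \frac{1}{3} \left(-33160\right) = - \frac{33160}{3} \approx -11053.0$)
$\left(35867 - 19544\right) \left(-28216 + h\right) = \left(35867 - 19544\right) \left(-28216 - \frac{33160}{3}\right) = 16323 \left(- \frac{117808}{3}\right) = -640993328$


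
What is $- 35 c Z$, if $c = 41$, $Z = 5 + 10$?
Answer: $-21525$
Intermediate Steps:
$Z = 15$
$- 35 c Z = \left(-35\right) 41 \cdot 15 = \left(-1435\right) 15 = -21525$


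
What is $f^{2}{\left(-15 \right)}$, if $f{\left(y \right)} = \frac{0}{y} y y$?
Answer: $0$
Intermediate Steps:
$f{\left(y \right)} = 0$ ($f{\left(y \right)} = 0 y y = 0 y = 0$)
$f^{2}{\left(-15 \right)} = 0^{2} = 0$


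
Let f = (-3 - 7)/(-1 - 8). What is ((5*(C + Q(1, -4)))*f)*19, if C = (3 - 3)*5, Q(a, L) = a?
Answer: 950/9 ≈ 105.56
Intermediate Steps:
f = 10/9 (f = -10/(-9) = -10*(-⅑) = 10/9 ≈ 1.1111)
C = 0 (C = 0*5 = 0)
((5*(C + Q(1, -4)))*f)*19 = ((5*(0 + 1))*(10/9))*19 = ((5*1)*(10/9))*19 = (5*(10/9))*19 = (50/9)*19 = 950/9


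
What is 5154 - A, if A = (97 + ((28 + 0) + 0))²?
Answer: -10471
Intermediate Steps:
A = 15625 (A = (97 + (28 + 0))² = (97 + 28)² = 125² = 15625)
5154 - A = 5154 - 1*15625 = 5154 - 15625 = -10471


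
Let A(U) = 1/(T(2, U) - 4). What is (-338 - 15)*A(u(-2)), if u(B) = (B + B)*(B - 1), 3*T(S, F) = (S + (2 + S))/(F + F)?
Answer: 4236/47 ≈ 90.128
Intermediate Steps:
T(S, F) = (2 + 2*S)/(6*F) (T(S, F) = ((S + (2 + S))/(F + F))/3 = ((2 + 2*S)/((2*F)))/3 = ((2 + 2*S)*(1/(2*F)))/3 = ((2 + 2*S)/(2*F))/3 = (2 + 2*S)/(6*F))
u(B) = 2*B*(-1 + B) (u(B) = (2*B)*(-1 + B) = 2*B*(-1 + B))
A(U) = 1/(-4 + 1/U) (A(U) = 1/((1 + 2)/(3*U) - 4) = 1/((⅓)*3/U - 4) = 1/(1/U - 4) = 1/(-4 + 1/U))
(-338 - 15)*A(u(-2)) = (-338 - 15)*(-2*(-2)*(-1 - 2)/(-1 + 4*(2*(-2)*(-1 - 2)))) = -(-353)*2*(-2)*(-3)/(-1 + 4*(2*(-2)*(-3))) = -(-353)*12/(-1 + 4*12) = -(-353)*12/(-1 + 48) = -(-353)*12/47 = -353*(-12/47) = 4236/47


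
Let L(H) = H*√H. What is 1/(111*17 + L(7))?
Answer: 1887/3560426 - 7*√7/3560426 ≈ 0.00052479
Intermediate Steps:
L(H) = H^(3/2)
1/(111*17 + L(7)) = 1/(111*17 + 7^(3/2)) = 1/(1887 + 7*√7)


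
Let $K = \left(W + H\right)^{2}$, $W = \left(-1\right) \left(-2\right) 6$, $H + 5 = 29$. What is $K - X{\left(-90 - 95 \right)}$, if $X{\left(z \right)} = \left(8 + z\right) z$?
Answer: $-31449$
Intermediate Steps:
$H = 24$ ($H = -5 + 29 = 24$)
$X{\left(z \right)} = z \left(8 + z\right)$
$W = 12$ ($W = 2 \cdot 6 = 12$)
$K = 1296$ ($K = \left(12 + 24\right)^{2} = 36^{2} = 1296$)
$K - X{\left(-90 - 95 \right)} = 1296 - \left(-90 - 95\right) \left(8 - 185\right) = 1296 - - 185 \left(8 - 185\right) = 1296 - \left(-185\right) \left(-177\right) = 1296 - 32745 = -31449$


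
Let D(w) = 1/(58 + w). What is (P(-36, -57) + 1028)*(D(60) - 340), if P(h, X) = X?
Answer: -38955549/118 ≈ -3.3013e+5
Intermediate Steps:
(P(-36, -57) + 1028)*(D(60) - 340) = (-57 + 1028)*(1/(58 + 60) - 340) = 971*(1/118 - 340) = 971*(-40119/118) = -38955549/118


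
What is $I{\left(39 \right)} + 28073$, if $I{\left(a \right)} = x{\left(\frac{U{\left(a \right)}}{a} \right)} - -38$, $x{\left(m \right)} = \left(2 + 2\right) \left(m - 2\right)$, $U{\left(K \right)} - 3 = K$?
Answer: $\frac{365395}{13} \approx 28107.0$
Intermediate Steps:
$U{\left(K \right)} = 3 + K$
$x{\left(m \right)} = -8 + 4 m$ ($x{\left(m \right)} = 4 \left(-2 + m\right) = -8 + 4 m$)
$I{\left(a \right)} = 30 + \frac{4 \left(3 + a\right)}{a}$ ($I{\left(a \right)} = \left(-8 + 4 \frac{3 + a}{a}\right) - -38 = \left(-8 + 4 \frac{3 + a}{a}\right) + 38 = \left(-8 + \frac{4 \left(3 + a\right)}{a}\right) + 38 = 30 + \frac{4 \left(3 + a\right)}{a}$)
$I{\left(39 \right)} + 28073 = \left(34 + \frac{12}{39}\right) + 28073 = \left(34 + 12 \cdot \frac{1}{39}\right) + 28073 = \left(34 + \frac{4}{13}\right) + 28073 = \frac{446}{13} + 28073 = \frac{365395}{13}$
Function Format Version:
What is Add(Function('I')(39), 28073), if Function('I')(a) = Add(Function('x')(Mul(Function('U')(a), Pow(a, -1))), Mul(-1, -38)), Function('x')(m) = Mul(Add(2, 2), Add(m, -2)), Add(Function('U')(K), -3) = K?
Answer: Rational(365395, 13) ≈ 28107.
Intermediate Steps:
Function('U')(K) = Add(3, K)
Function('x')(m) = Add(-8, Mul(4, m)) (Function('x')(m) = Mul(4, Add(-2, m)) = Add(-8, Mul(4, m)))
Function('I')(a) = Add(30, Mul(4, Pow(a, -1), Add(3, a))) (Function('I')(a) = Add(Add(-8, Mul(4, Mul(Add(3, a), Pow(a, -1)))), Mul(-1, -38)) = Add(Add(-8, Mul(4, Mul(Pow(a, -1), Add(3, a)))), 38) = Add(Add(-8, Mul(4, Pow(a, -1), Add(3, a))), 38) = Add(30, Mul(4, Pow(a, -1), Add(3, a))))
Add(Function('I')(39), 28073) = Add(Add(34, Mul(12, Pow(39, -1))), 28073) = Add(Add(34, Mul(12, Rational(1, 39))), 28073) = Add(Add(34, Rational(4, 13)), 28073) = Add(Rational(446, 13), 28073) = Rational(365395, 13)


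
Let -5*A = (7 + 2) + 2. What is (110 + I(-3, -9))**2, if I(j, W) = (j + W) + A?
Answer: 229441/25 ≈ 9177.6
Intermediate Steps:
A = -11/5 (A = -((7 + 2) + 2)/5 = -(9 + 2)/5 = -1/5*11 = -11/5 ≈ -2.2000)
I(j, W) = -11/5 + W + j (I(j, W) = (j + W) - 11/5 = (W + j) - 11/5 = -11/5 + W + j)
(110 + I(-3, -9))**2 = (110 + (-11/5 - 9 - 3))**2 = (110 - 71/5)**2 = (479/5)**2 = 229441/25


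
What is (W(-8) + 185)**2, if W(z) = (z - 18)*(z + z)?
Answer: 361201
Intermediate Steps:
W(z) = 2*z*(-18 + z) (W(z) = (-18 + z)*(2*z) = 2*z*(-18 + z))
(W(-8) + 185)**2 = (2*(-8)*(-18 - 8) + 185)**2 = (2*(-8)*(-26) + 185)**2 = (416 + 185)**2 = 601**2 = 361201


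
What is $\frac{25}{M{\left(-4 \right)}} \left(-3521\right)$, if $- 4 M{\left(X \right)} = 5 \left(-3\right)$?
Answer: $- \frac{70420}{3} \approx -23473.0$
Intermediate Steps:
$M{\left(X \right)} = \frac{15}{4}$ ($M{\left(X \right)} = - \frac{5 \left(-3\right)}{4} = \left(- \frac{1}{4}\right) \left(-15\right) = \frac{15}{4}$)
$\frac{25}{M{\left(-4 \right)}} \left(-3521\right) = \frac{25}{\frac{15}{4}} \left(-3521\right) = 25 \cdot \frac{4}{15} \left(-3521\right) = \frac{20}{3} \left(-3521\right) = - \frac{70420}{3}$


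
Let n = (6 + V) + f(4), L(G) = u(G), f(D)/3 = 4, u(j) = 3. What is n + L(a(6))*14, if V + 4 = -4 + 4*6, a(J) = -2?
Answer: 76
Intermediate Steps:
f(D) = 12 (f(D) = 3*4 = 12)
L(G) = 3
V = 16 (V = -4 + (-4 + 4*6) = -4 + (-4 + 24) = -4 + 20 = 16)
n = 34 (n = (6 + 16) + 12 = 22 + 12 = 34)
n + L(a(6))*14 = 34 + 3*14 = 34 + 42 = 76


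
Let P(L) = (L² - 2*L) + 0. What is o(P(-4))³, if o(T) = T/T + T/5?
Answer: 24389/125 ≈ 195.11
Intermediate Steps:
P(L) = L² - 2*L
o(T) = 1 + T/5 (o(T) = 1 + T*(⅕) = 1 + T/5)
o(P(-4))³ = (1 + (-4*(-2 - 4))/5)³ = (1 + (-4*(-6))/5)³ = (1 + (⅕)*24)³ = (1 + 24/5)³ = (29/5)³ = 24389/125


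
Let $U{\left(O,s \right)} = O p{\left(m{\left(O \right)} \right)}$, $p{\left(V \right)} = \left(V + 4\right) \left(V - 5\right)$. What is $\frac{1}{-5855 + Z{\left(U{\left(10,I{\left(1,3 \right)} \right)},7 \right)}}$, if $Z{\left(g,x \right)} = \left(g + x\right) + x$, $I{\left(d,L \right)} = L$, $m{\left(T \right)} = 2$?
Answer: $- \frac{1}{6021} \approx -0.00016609$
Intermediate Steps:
$p{\left(V \right)} = \left(-5 + V\right) \left(4 + V\right)$ ($p{\left(V \right)} = \left(4 + V\right) \left(-5 + V\right) = \left(-5 + V\right) \left(4 + V\right)$)
$U{\left(O,s \right)} = - 18 O$ ($U{\left(O,s \right)} = O \left(-20 + 2^{2} - 2\right) = O \left(-20 + 4 - 2\right) = O \left(-18\right) = - 18 O$)
$Z{\left(g,x \right)} = g + 2 x$
$\frac{1}{-5855 + Z{\left(U{\left(10,I{\left(1,3 \right)} \right)},7 \right)}} = \frac{1}{-5855 + \left(\left(-18\right) 10 + 2 \cdot 7\right)} = \frac{1}{-5855 + \left(-180 + 14\right)} = \frac{1}{-5855 - 166} = \frac{1}{-6021} = - \frac{1}{6021}$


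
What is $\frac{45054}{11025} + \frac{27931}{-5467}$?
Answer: $- \frac{978239}{956725} \approx -1.0225$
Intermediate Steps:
$\frac{45054}{11025} + \frac{27931}{-5467} = 45054 \cdot \frac{1}{11025} + 27931 \left(- \frac{1}{5467}\right) = \frac{5006}{1225} - \frac{27931}{5467} = - \frac{978239}{956725}$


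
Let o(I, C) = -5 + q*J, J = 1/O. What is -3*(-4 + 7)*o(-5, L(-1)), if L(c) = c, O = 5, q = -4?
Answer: 261/5 ≈ 52.200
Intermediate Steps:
J = ⅕ (J = 1/5 = ⅕ ≈ 0.20000)
o(I, C) = -29/5 (o(I, C) = -5 - 4*⅕ = -5 - ⅘ = -29/5)
-3*(-4 + 7)*o(-5, L(-1)) = -3*(-4 + 7)*(-29)/5 = -9*(-29)/5 = -3*(-87/5) = 261/5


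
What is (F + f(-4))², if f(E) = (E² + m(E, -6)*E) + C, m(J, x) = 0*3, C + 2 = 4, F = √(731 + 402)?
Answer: (18 + √1133)² ≈ 2668.8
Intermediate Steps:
F = √1133 ≈ 33.660
C = 2 (C = -2 + 4 = 2)
m(J, x) = 0
f(E) = 2 + E² (f(E) = (E² + 0*E) + 2 = (E² + 0) + 2 = E² + 2 = 2 + E²)
(F + f(-4))² = (√1133 + (2 + (-4)²))² = (√1133 + (2 + 16))² = (√1133 + 18)² = (18 + √1133)²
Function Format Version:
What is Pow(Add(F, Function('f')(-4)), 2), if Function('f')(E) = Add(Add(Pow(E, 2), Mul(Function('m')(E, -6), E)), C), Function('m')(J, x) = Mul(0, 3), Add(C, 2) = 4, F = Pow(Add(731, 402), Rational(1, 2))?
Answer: Pow(Add(18, Pow(1133, Rational(1, 2))), 2) ≈ 2668.8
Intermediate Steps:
F = Pow(1133, Rational(1, 2)) ≈ 33.660
C = 2 (C = Add(-2, 4) = 2)
Function('m')(J, x) = 0
Function('f')(E) = Add(2, Pow(E, 2)) (Function('f')(E) = Add(Add(Pow(E, 2), Mul(0, E)), 2) = Add(Add(Pow(E, 2), 0), 2) = Add(Pow(E, 2), 2) = Add(2, Pow(E, 2)))
Pow(Add(F, Function('f')(-4)), 2) = Pow(Add(Pow(1133, Rational(1, 2)), Add(2, Pow(-4, 2))), 2) = Pow(Add(Pow(1133, Rational(1, 2)), Add(2, 16)), 2) = Pow(Add(Pow(1133, Rational(1, 2)), 18), 2) = Pow(Add(18, Pow(1133, Rational(1, 2))), 2)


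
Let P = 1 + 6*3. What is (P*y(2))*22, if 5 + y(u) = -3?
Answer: -3344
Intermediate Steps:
y(u) = -8 (y(u) = -5 - 3 = -8)
P = 19 (P = 1 + 18 = 19)
(P*y(2))*22 = (19*(-8))*22 = -152*22 = -3344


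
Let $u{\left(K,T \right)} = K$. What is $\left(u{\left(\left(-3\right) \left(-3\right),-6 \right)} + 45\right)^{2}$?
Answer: $2916$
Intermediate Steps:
$\left(u{\left(\left(-3\right) \left(-3\right),-6 \right)} + 45\right)^{2} = \left(\left(-3\right) \left(-3\right) + 45\right)^{2} = \left(9 + 45\right)^{2} = 54^{2} = 2916$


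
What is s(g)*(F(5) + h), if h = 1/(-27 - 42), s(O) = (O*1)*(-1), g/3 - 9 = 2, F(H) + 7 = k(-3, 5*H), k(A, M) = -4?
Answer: 8360/23 ≈ 363.48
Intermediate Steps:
F(H) = -11 (F(H) = -7 - 4 = -11)
g = 33 (g = 27 + 3*2 = 27 + 6 = 33)
s(O) = -O (s(O) = O*(-1) = -O)
h = -1/69 (h = 1/(-69) = -1/69 ≈ -0.014493)
s(g)*(F(5) + h) = (-1*33)*(-11 - 1/69) = -33*(-760/69) = 8360/23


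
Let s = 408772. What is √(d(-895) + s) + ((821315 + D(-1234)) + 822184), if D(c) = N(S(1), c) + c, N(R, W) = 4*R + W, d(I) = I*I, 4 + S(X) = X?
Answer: 1641019 + √1209797 ≈ 1.6421e+6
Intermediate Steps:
S(X) = -4 + X
d(I) = I²
N(R, W) = W + 4*R
D(c) = -12 + 2*c (D(c) = (c + 4*(-4 + 1)) + c = (c + 4*(-3)) + c = (c - 12) + c = (-12 + c) + c = -12 + 2*c)
√(d(-895) + s) + ((821315 + D(-1234)) + 822184) = √((-895)² + 408772) + ((821315 + (-12 + 2*(-1234))) + 822184) = √(801025 + 408772) + ((821315 + (-12 - 2468)) + 822184) = √1209797 + ((821315 - 2480) + 822184) = √1209797 + (818835 + 822184) = √1209797 + 1641019 = 1641019 + √1209797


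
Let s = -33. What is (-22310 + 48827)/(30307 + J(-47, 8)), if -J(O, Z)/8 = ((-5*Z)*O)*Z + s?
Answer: -26517/89749 ≈ -0.29546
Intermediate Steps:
J(O, Z) = 264 + 40*O*Z² (J(O, Z) = -8*(((-5*Z)*O)*Z - 33) = -8*((-5*O*Z)*Z - 33) = -8*(-5*O*Z² - 33) = -8*(-33 - 5*O*Z²) = 264 + 40*O*Z²)
(-22310 + 48827)/(30307 + J(-47, 8)) = (-22310 + 48827)/(30307 + (264 + 40*(-47)*8²)) = 26517/(30307 + (264 + 40*(-47)*64)) = 26517/(30307 + (264 - 120320)) = 26517/(30307 - 120056) = 26517/(-89749) = 26517*(-1/89749) = -26517/89749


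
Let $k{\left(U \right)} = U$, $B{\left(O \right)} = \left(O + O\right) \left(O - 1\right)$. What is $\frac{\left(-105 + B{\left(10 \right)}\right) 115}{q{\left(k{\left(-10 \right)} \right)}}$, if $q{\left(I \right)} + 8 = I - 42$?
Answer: $- \frac{575}{4} \approx -143.75$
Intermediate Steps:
$B{\left(O \right)} = 2 O \left(-1 + O\right)$
$q{\left(I \right)} = -50 + I$ ($q{\left(I \right)} = -8 + \left(I - 42\right) = -8 + \left(-42 + I\right) = -50 + I$)
$\frac{\left(-105 + B{\left(10 \right)}\right) 115}{q{\left(k{\left(-10 \right)} \right)}} = \frac{\left(-105 + 2 \cdot 10 \left(-1 + 10\right)\right) 115}{-50 - 10} = \frac{\left(-105 + 2 \cdot 10 \cdot 9\right) 115}{-60} = \left(-105 + 180\right) 115 \left(- \frac{1}{60}\right) = 75 \cdot 115 \left(- \frac{1}{60}\right) = 8625 \left(- \frac{1}{60}\right) = - \frac{575}{4}$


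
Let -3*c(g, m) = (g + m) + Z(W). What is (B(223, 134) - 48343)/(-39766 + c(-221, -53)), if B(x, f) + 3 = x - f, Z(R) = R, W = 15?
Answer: 144771/119039 ≈ 1.2162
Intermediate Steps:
c(g, m) = -5 - g/3 - m/3 (c(g, m) = -((g + m) + 15)/3 = -(15 + g + m)/3 = -5 - g/3 - m/3)
B(x, f) = -3 + x - f (B(x, f) = -3 + (x - f) = -3 + x - f)
(B(223, 134) - 48343)/(-39766 + c(-221, -53)) = ((-3 + 223 - 1*134) - 48343)/(-39766 + (-5 - ⅓*(-221) - ⅓*(-53))) = ((-3 + 223 - 134) - 48343)/(-39766 + (-5 + 221/3 + 53/3)) = (86 - 48343)/(-39766 + 259/3) = -48257/(-119039/3) = -48257*(-3/119039) = 144771/119039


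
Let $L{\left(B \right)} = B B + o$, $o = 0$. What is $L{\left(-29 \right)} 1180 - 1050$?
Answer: $991330$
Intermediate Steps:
$L{\left(B \right)} = B^{2}$ ($L{\left(B \right)} = B B + 0 = B^{2} + 0 = B^{2}$)
$L{\left(-29 \right)} 1180 - 1050 = \left(-29\right)^{2} \cdot 1180 - 1050 = 841 \cdot 1180 - 1050 = 992380 - 1050 = 991330$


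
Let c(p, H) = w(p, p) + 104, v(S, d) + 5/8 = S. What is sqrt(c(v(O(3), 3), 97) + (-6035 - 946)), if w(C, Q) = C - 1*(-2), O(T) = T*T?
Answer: I*sqrt(109866)/4 ≈ 82.865*I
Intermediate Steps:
O(T) = T**2
w(C, Q) = 2 + C (w(C, Q) = C + 2 = 2 + C)
v(S, d) = -5/8 + S
c(p, H) = 106 + p (c(p, H) = (2 + p) + 104 = 106 + p)
sqrt(c(v(O(3), 3), 97) + (-6035 - 946)) = sqrt((106 + (-5/8 + 3**2)) + (-6035 - 946)) = sqrt((106 + (-5/8 + 9)) - 6981) = sqrt((106 + 67/8) - 6981) = sqrt(915/8 - 6981) = sqrt(-54933/8) = I*sqrt(109866)/4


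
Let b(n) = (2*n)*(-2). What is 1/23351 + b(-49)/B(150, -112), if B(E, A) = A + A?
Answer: -163449/186808 ≈ -0.87496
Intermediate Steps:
B(E, A) = 2*A
b(n) = -4*n
1/23351 + b(-49)/B(150, -112) = 1/23351 + (-4*(-49))/((2*(-112))) = 1/23351 + 196/(-224) = 1/23351 + 196*(-1/224) = 1/23351 - 7/8 = -163449/186808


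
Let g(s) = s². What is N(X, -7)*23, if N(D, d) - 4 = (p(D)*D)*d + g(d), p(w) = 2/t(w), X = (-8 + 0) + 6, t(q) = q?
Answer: 897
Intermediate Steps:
X = -2 (X = -8 + 6 = -2)
p(w) = 2/w
N(D, d) = 4 + d² + 2*d (N(D, d) = 4 + (((2/D)*D)*d + d²) = 4 + (2*d + d²) = 4 + (d² + 2*d) = 4 + d² + 2*d)
N(X, -7)*23 = (4 + (-7)² + 2*(-7))*23 = (4 + 49 - 14)*23 = 39*23 = 897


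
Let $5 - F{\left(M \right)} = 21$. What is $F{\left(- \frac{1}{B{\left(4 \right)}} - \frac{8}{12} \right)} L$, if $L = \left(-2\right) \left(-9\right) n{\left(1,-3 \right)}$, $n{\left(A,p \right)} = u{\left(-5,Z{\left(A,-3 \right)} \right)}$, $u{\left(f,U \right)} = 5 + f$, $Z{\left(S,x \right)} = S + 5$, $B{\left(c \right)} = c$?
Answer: $0$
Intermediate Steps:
$Z{\left(S,x \right)} = 5 + S$
$n{\left(A,p \right)} = 0$ ($n{\left(A,p \right)} = 5 - 5 = 0$)
$F{\left(M \right)} = -16$ ($F{\left(M \right)} = 5 - 21 = -16$)
$L = 0$ ($L = \left(-2\right) \left(-9\right) 0 = 18 \cdot 0 = 0$)
$F{\left(- \frac{1}{B{\left(4 \right)}} - \frac{8}{12} \right)} L = \left(-16\right) 0 = 0$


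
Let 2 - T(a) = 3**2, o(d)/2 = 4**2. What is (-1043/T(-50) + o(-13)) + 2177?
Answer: 2358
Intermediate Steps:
o(d) = 32 (o(d) = 2*4**2 = 2*16 = 32)
T(a) = -7 (T(a) = 2 - 1*3**2 = 2 - 1*9 = 2 - 9 = -7)
(-1043/T(-50) + o(-13)) + 2177 = (-1043/(-7) + 32) + 2177 = (-1043*(-1/7) + 32) + 2177 = (149 + 32) + 2177 = 181 + 2177 = 2358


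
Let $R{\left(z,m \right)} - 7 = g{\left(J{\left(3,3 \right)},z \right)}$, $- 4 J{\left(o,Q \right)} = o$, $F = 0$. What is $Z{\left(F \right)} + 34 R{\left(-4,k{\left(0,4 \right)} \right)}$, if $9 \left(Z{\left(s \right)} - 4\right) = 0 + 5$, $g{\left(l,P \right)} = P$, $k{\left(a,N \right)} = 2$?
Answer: $\frac{959}{9} \approx 106.56$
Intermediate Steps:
$J{\left(o,Q \right)} = - \frac{o}{4}$
$R{\left(z,m \right)} = 7 + z$
$Z{\left(s \right)} = \frac{41}{9}$ ($Z{\left(s \right)} = 4 + \frac{0 + 5}{9} = 4 + \frac{1}{9} \cdot 5 = 4 + \frac{5}{9} = \frac{41}{9}$)
$Z{\left(F \right)} + 34 R{\left(-4,k{\left(0,4 \right)} \right)} = \frac{41}{9} + 34 \left(7 - 4\right) = \frac{41}{9} + 34 \cdot 3 = \frac{41}{9} + 102 = \frac{959}{9}$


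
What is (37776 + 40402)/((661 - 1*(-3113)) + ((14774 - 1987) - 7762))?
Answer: 78178/8799 ≈ 8.8849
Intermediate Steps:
(37776 + 40402)/((661 - 1*(-3113)) + ((14774 - 1987) - 7762)) = 78178/((661 + 3113) + (12787 - 7762)) = 78178/(3774 + 5025) = 78178/8799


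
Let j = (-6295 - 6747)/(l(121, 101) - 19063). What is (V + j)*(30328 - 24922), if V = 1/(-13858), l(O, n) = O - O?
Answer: 488477978019/132087527 ≈ 3698.1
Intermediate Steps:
l(O, n) = 0
j = 13042/19063 (j = (-6295 - 6747)/(0 - 19063) = -13042/(-19063) = -13042*(-1/19063) = 13042/19063 ≈ 0.68415)
V = -1/13858 ≈ -7.2161e-5
(V + j)*(30328 - 24922) = (-1/13858 + 13042/19063)*(30328 - 24922) = (180716973/264175054)*5406 = 488477978019/132087527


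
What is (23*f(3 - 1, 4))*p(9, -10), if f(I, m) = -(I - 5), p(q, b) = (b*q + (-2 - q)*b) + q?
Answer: 2001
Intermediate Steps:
p(q, b) = q + b*q + b*(-2 - q) (p(q, b) = (b*q + b*(-2 - q)) + q = q + b*q + b*(-2 - q))
f(I, m) = 5 - I (f(I, m) = -(-5 + I) = 5 - I)
(23*f(3 - 1, 4))*p(9, -10) = (23*(5 - (3 - 1)))*(9 - 2*(-10)) = (23*(5 - 1*2))*(9 + 20) = (23*(5 - 2))*29 = (23*3)*29 = 69*29 = 2001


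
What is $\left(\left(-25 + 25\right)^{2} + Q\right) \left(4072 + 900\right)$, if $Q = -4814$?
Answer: $-23935208$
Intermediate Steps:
$\left(\left(-25 + 25\right)^{2} + Q\right) \left(4072 + 900\right) = \left(\left(-25 + 25\right)^{2} - 4814\right) \left(4072 + 900\right) = \left(0^{2} - 4814\right) 4972 = \left(0 - 4814\right) 4972 = \left(-4814\right) 4972 = -23935208$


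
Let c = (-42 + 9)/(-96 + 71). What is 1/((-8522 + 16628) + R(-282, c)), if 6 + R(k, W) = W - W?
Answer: 1/8100 ≈ 0.00012346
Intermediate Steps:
c = 33/25 (c = -33/(-25) = -33*(-1/25) = 33/25 ≈ 1.3200)
R(k, W) = -6 (R(k, W) = -6 + (W - W) = -6 + 0 = -6)
1/((-8522 + 16628) + R(-282, c)) = 1/((-8522 + 16628) - 6) = 1/(8106 - 6) = 1/8100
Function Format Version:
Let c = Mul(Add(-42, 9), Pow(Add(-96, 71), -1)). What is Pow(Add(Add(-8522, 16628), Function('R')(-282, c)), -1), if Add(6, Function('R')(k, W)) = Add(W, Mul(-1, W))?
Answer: Rational(1, 8100) ≈ 0.00012346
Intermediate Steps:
c = Rational(33, 25) (c = Mul(-33, Pow(-25, -1)) = Mul(-33, Rational(-1, 25)) = Rational(33, 25) ≈ 1.3200)
Function('R')(k, W) = -6 (Function('R')(k, W) = Add(-6, Add(W, Mul(-1, W))) = Add(-6, 0) = -6)
Pow(Add(Add(-8522, 16628), Function('R')(-282, c)), -1) = Pow(Add(Add(-8522, 16628), -6), -1) = Pow(Add(8106, -6), -1) = Pow(8100, -1) = Rational(1, 8100)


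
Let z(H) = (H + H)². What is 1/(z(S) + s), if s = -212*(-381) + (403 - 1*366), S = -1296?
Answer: 1/6799273 ≈ 1.4707e-7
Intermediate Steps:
z(H) = 4*H² (z(H) = (2*H)² = 4*H²)
s = 80809 (s = 80772 + (403 - 366) = 80772 + 37 = 80809)
1/(z(S) + s) = 1/(4*(-1296)² + 80809) = 1/(4*1679616 + 80809) = 1/(6718464 + 80809) = 1/6799273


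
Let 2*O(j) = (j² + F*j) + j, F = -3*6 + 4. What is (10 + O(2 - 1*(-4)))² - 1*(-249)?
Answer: 370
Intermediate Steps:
F = -14 (F = -18 + 4 = -14)
O(j) = j²/2 - 13*j/2 (O(j) = ((j² - 14*j) + j)/2 = (j² - 13*j)/2 = j²/2 - 13*j/2)
(10 + O(2 - 1*(-4)))² - 1*(-249) = (10 + (2 - 1*(-4))*(-13 + (2 - 1*(-4)))/2)² - 1*(-249) = (10 + (2 + 4)*(-13 + (2 + 4))/2)² + 249 = (10 + (½)*6*(-13 + 6))² + 249 = (10 + (½)*6*(-7))² + 249 = (10 - 21)² + 249 = (-11)² + 249 = 121 + 249 = 370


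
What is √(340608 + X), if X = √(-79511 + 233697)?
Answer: √(340608 + √154186) ≈ 583.95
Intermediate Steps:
X = √154186 ≈ 392.67
√(340608 + X) = √(340608 + √154186)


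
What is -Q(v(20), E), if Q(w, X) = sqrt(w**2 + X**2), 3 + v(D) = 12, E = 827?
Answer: -sqrt(684010) ≈ -827.05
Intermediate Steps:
v(D) = 9 (v(D) = -3 + 12 = 9)
Q(w, X) = sqrt(X**2 + w**2)
-Q(v(20), E) = -sqrt(827**2 + 9**2) = -sqrt(683929 + 81) = -sqrt(684010)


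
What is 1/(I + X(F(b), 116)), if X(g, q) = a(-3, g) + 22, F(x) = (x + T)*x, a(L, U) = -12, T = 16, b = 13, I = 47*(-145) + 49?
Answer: -1/6756 ≈ -0.00014802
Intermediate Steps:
I = -6766 (I = -6815 + 49 = -6766)
F(x) = x*(16 + x) (F(x) = (x + 16)*x = (16 + x)*x = x*(16 + x))
X(g, q) = 10 (X(g, q) = -12 + 22 = 10)
1/(I + X(F(b), 116)) = 1/(-6766 + 10) = 1/(-6756) = -1/6756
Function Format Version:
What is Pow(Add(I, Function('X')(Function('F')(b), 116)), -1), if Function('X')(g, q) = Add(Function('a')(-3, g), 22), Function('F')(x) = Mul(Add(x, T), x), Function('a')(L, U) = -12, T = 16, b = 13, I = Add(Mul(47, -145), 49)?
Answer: Rational(-1, 6756) ≈ -0.00014802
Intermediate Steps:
I = -6766 (I = Add(-6815, 49) = -6766)
Function('F')(x) = Mul(x, Add(16, x)) (Function('F')(x) = Mul(Add(x, 16), x) = Mul(Add(16, x), x) = Mul(x, Add(16, x)))
Function('X')(g, q) = 10 (Function('X')(g, q) = Add(-12, 22) = 10)
Pow(Add(I, Function('X')(Function('F')(b), 116)), -1) = Pow(Add(-6766, 10), -1) = Pow(-6756, -1) = Rational(-1, 6756)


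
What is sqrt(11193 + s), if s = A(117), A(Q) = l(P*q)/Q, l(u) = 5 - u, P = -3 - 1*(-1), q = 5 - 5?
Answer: sqrt(17024618)/39 ≈ 105.80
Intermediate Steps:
q = 0
P = -2 (P = -3 + 1 = -2)
A(Q) = 5/Q (A(Q) = (5 - (-2)*0)/Q = (5 - 1*0)/Q = (5 + 0)/Q = 5/Q)
s = 5/117 ≈ 0.042735
sqrt(11193 + s) = sqrt(11193 + 5/117) = sqrt(1309586/117) = sqrt(17024618)/39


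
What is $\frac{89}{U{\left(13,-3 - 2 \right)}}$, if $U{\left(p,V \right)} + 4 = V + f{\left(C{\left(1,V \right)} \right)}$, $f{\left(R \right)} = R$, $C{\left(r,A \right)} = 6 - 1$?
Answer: $- \frac{89}{4} \approx -22.25$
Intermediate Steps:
$C{\left(r,A \right)} = 5$
$U{\left(p,V \right)} = 1 + V$ ($U{\left(p,V \right)} = -4 + \left(V + 5\right) = -4 + \left(5 + V\right) = 1 + V$)
$\frac{89}{U{\left(13,-3 - 2 \right)}} = \frac{89}{1 - 5} = \frac{89}{-4} = 89 \left(- \frac{1}{4}\right) = - \frac{89}{4}$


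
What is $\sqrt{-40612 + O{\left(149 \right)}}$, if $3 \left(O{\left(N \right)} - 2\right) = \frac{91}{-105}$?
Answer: $\frac{11 i \sqrt{75515}}{15} \approx 201.52 i$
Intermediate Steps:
$O{\left(N \right)} = \frac{77}{45}$ ($O{\left(N \right)} = 2 + \frac{91 \frac{1}{-105}}{3} = 2 + \frac{91 \left(- \frac{1}{105}\right)}{3} = 2 + \frac{1}{3} \left(- \frac{13}{15}\right) = 2 - \frac{13}{45} = \frac{77}{45}$)
$\sqrt{-40612 + O{\left(149 \right)}} = \sqrt{-40612 + \frac{77}{45}} = \sqrt{- \frac{1827463}{45}} = \frac{11 i \sqrt{75515}}{15}$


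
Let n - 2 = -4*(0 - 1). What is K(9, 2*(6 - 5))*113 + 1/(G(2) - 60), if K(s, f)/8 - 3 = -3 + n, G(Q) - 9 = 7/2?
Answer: 515278/95 ≈ 5424.0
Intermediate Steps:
n = 6 (n = 2 - 4*(0 - 1) = 2 - 4*(-1) = 2 + 4 = 6)
G(Q) = 25/2 (G(Q) = 9 + 7/2 = 25/2)
K(s, f) = 48 (K(s, f) = 24 + 8*(-3 + 6) = 24 + 8*3 = 24 + 24 = 48)
K(9, 2*(6 - 5))*113 + 1/(G(2) - 60) = 48*113 + 1/(25/2 - 60) = 5424 + 1/(-95/2) = 5424 - 2/95 = 515278/95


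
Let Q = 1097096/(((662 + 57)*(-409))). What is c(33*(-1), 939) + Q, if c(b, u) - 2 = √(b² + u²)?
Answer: -508954/294071 + 3*√98090 ≈ 937.85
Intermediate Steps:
c(b, u) = 2 + √(b² + u²)
Q = -1097096/294071 (Q = 1097096/((719*(-409))) = 1097096/(-294071) = 1097096*(-1/294071) = -1097096/294071 ≈ -3.7307)
c(33*(-1), 939) + Q = (2 + √((33*(-1))² + 939²)) - 1097096/294071 = (2 + √((-33)² + 881721)) - 1097096/294071 = (2 + √(1089 + 881721)) - 1097096/294071 = (2 + √882810) - 1097096/294071 = (2 + 3*√98090) - 1097096/294071 = -508954/294071 + 3*√98090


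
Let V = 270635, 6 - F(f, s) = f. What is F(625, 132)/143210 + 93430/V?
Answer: 2642517447/7751527670 ≈ 0.34090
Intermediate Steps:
F(f, s) = 6 - f
F(625, 132)/143210 + 93430/V = (6 - 1*625)/143210 + 93430/270635 = (6 - 625)*(1/143210) + 93430*(1/270635) = -619*1/143210 + 18686/54127 = -619/143210 + 18686/54127 = 2642517447/7751527670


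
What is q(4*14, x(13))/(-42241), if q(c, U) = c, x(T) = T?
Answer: -56/42241 ≈ -0.0013257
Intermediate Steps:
q(4*14, x(13))/(-42241) = (4*14)/(-42241) = 56*(-1/42241) = -56/42241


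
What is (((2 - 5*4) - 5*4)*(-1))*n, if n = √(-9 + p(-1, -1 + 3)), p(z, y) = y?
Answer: 38*I*√7 ≈ 100.54*I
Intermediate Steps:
n = I*√7 (n = √(-9 + (-1 + 3)) = √(-9 + 2) = √(-7) = I*√7 ≈ 2.6458*I)
(((2 - 5*4) - 5*4)*(-1))*n = (((2 - 5*4) - 5*4)*(-1))*(I*√7) = (((2 - 20) - 20)*(-1))*(I*√7) = ((-18 - 20)*(-1))*(I*√7) = (-38*(-1))*(I*√7) = 38*(I*√7) = 38*I*√7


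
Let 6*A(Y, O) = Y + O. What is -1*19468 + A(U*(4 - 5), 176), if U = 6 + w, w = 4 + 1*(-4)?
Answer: -58319/3 ≈ -19440.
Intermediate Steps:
w = 0 (w = 4 - 4 = 0)
U = 6 (U = 6 + 0 = 6)
A(Y, O) = O/6 + Y/6 (A(Y, O) = (Y + O)/6 = (O + Y)/6 = O/6 + Y/6)
-1*19468 + A(U*(4 - 5), 176) = -1*19468 + ((⅙)*176 + (6*(4 - 5))/6) = -19468 + (88/3 + (6*(-1))/6) = -19468 + (88/3 + (⅙)*(-6)) = -19468 + (88/3 - 1) = -19468 + 85/3 = -58319/3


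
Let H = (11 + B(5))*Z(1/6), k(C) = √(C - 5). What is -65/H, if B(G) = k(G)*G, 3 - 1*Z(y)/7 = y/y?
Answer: -65/154 ≈ -0.42208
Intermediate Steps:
k(C) = √(-5 + C)
Z(y) = 14 (Z(y) = 21 - 7*y/y = 21 - 7*1 = 21 - 7 = 14)
B(G) = G*√(-5 + G) (B(G) = √(-5 + G)*G = G*√(-5 + G))
H = 154 (H = (11 + 5*√(-5 + 5))*14 = (11 + 5*√0)*14 = (11 + 5*0)*14 = (11 + 0)*14 = 11*14 = 154)
-65/H = -65/154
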